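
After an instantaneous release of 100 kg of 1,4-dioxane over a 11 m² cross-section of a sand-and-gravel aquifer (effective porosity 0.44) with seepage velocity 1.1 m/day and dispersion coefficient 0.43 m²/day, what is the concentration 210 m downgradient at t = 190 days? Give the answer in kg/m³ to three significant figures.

0.643 kg/m³

For an instantaneous plane source, C(x,t) = M/(n_e·A·√(4πDt)) · exp(−(x−vt)²/(4Dt)), with n_e·A the pore (flow) area.
Plume center vt = 1.1 × 190 = 209 m, so the well at 210 m is 1 m downgradient of the peak.
√(4πDt) = 32.04 m, giving peak height M/(n_e·A·√(4πDt)) = 100/(0.44 × 11 × 32.04) = 0.6449 kg/m³.
(x−vt)²/(4Dt) = (1)²/(4 × 0.43 × 190) = 0.003060; exp(−0.003060) = 0.9969.
C = 0.6449 × 0.9969 = 0.643 kg/m³.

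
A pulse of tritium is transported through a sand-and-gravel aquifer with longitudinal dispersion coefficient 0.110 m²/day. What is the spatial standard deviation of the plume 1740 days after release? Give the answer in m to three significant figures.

Dispersive spreading gives a Gaussian with σ² = 2Dt; advection only shifts the center.
σ = √(2 × 0.110 × 1740) = 19.6 m.

19.6 m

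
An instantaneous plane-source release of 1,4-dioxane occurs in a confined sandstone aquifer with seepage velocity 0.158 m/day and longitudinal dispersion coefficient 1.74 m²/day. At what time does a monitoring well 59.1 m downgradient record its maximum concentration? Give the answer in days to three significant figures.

For the 1D instantaneous-source solution, setting ∂C/∂t = 0 at fixed x gives v²t² + 2Dt − x² = 0, so t = (√(D² + v²x²) − D)/v².
√(D² + v²x²) = √(1.74² + 0.158² × 59.1²) = 9.499; v² = 0.024964.
t = (9.499 − 1.74)/0.024964 = 311 days (vs. the pure-advection estimate x/v = 374 d).

311 days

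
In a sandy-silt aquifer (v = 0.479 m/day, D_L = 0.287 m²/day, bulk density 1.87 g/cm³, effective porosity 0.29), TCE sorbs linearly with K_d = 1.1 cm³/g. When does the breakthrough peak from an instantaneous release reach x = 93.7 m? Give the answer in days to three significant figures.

1570 days

Retardation factor R = 1 + ρ_b·K_d/n = 1 + 1.87 × 1.1/0.29 = 8.093.
Sorption retards both mechanisms: v_R = v/R = 0.05919 m/day, D_R = D/R = 0.03546 m²/day.
Peak time from v_R²t² + 2D_R t − x² = 0: t = (√(D_R² + v_R²x²) − D_R)/v_R².
√(D_R² + v_R²x²) = √(0.03546² + 0.05919² × 93.7²) = 5.546; v_R² = 0.003503.
t = (5.546 − 0.03546)/0.003503 = 1570 days.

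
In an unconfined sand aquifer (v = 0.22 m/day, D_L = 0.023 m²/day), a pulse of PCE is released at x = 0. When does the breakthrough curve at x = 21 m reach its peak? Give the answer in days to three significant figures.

For the 1D instantaneous-source solution, setting ∂C/∂t = 0 at fixed x gives v²t² + 2Dt − x² = 0, so t = (√(D² + v²x²) − D)/v².
√(D² + v²x²) = √(0.023² + 0.22² × 21²) = 4.620; v² = 0.0484.
t = (4.620 − 0.023)/0.0484 = 95.0 days (vs. the pure-advection estimate x/v = 95.5 d).

95.0 days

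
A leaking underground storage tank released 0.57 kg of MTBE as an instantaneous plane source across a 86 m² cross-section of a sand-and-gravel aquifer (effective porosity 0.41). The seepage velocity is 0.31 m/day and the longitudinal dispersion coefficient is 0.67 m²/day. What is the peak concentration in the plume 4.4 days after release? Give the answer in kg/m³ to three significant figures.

The peak of an instantaneous 1D plume sits at x = vt; there the Gaussian factor is 1 and C_max = M/(n_e·A·√(4πDt)), where n_e·A is the pore area the mass is dissolved in.
√(4πDt) = √(4π × 0.67 × 4.4) = 6.087 m, so C_max = 0.57/(0.41 × 86 × 6.087) = 0.00266 kg/m³.

0.00266 kg/m³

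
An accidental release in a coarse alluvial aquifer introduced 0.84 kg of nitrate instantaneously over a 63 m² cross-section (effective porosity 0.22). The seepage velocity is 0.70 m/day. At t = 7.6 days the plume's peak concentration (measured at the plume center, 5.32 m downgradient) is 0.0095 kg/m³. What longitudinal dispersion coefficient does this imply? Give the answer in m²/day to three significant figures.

At the plume center C_max = M/(n_e·A·√(4πDt)), so D = M²/(4πt·(n_e·A·C_max)²).
n_e·A·C_max = 0.22 × 63 × 0.0095 = 0.1317 kg/m.
D = 0.84²/(4π × 7.6 × 0.1317²) = 0.426 m²/day.

0.426 m²/day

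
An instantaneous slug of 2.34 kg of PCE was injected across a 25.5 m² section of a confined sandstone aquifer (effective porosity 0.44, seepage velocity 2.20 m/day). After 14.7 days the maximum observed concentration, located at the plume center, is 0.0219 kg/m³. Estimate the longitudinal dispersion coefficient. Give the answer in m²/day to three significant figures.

At the plume center C_max = M/(n_e·A·√(4πDt)), so D = M²/(4πt·(n_e·A·C_max)²).
n_e·A·C_max = 0.44 × 25.5 × 0.0219 = 0.2457 kg/m.
D = 2.34²/(4π × 14.7 × 0.2457²) = 0.491 m²/day.

0.491 m²/day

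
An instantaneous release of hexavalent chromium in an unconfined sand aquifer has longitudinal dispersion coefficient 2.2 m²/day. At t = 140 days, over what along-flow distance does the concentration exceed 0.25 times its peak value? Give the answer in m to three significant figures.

82.7 m

The plume is Gaussian with σ = √(2Dt) = √(2 × 2.2 × 140) = 24.82 m.
C/C_peak = exp(−Δx²/(2σ²)) = 0.25 ⇒ Δx = σ·√(−2 ln 0.25) = 24.82 × 1.665 = 41.33 m.
Width = 2Δx = 82.7 m.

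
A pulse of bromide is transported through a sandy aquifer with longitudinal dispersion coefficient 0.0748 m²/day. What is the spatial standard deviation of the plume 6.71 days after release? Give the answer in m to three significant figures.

1.00 m

Dispersive spreading gives a Gaussian with σ² = 2Dt; advection only shifts the center.
σ = √(2 × 0.0748 × 6.71) = 1.00 m.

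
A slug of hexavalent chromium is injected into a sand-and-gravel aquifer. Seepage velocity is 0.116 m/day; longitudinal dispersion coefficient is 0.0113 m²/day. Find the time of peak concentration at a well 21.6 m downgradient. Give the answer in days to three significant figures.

185 days

For the 1D instantaneous-source solution, setting ∂C/∂t = 0 at fixed x gives v²t² + 2Dt − x² = 0, so t = (√(D² + v²x²) − D)/v².
√(D² + v²x²) = √(0.0113² + 0.116² × 21.6²) = 2.506; v² = 0.013456.
t = (2.506 − 0.0113)/0.013456 = 185 days (vs. the pure-advection estimate x/v = 186 d).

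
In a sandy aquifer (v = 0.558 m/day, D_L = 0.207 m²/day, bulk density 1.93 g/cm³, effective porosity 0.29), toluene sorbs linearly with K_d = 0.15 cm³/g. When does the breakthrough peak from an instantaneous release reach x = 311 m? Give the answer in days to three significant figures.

Retardation factor R = 1 + ρ_b·K_d/n = 1 + 1.93 × 0.15/0.29 = 1.998.
Sorption retards both mechanisms: v_R = v/R = 0.2793 m/day, D_R = D/R = 0.1036 m²/day.
Peak time from v_R²t² + 2D_R t − x² = 0: t = (√(D_R² + v_R²x²) − D_R)/v_R².
√(D_R² + v_R²x²) = √(0.1036² + 0.2793² × 311²) = 86.86; v_R² = 0.07801.
t = (86.86 − 0.1036)/0.07801 = 1110 days.

1110 days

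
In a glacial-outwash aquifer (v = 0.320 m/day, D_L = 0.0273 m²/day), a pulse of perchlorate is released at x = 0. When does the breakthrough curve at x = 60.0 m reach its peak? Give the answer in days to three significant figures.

For the 1D instantaneous-source solution, setting ∂C/∂t = 0 at fixed x gives v²t² + 2Dt − x² = 0, so t = (√(D² + v²x²) − D)/v².
√(D² + v²x²) = √(0.0273² + 0.320² × 60.0²) = 19.20; v² = 0.1024.
t = (19.20 − 0.0273)/0.1024 = 187 days (vs. the pure-advection estimate x/v = 188 d).

187 days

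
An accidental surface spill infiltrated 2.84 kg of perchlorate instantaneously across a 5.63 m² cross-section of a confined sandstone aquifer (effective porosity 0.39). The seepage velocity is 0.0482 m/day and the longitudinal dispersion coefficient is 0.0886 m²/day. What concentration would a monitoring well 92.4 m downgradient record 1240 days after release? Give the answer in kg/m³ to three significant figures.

For an instantaneous plane source, C(x,t) = M/(n_e·A·√(4πDt)) · exp(−(x−vt)²/(4Dt)), with n_e·A the pore (flow) area.
Plume center vt = 0.0482 × 1240 = 59.768 m, so the well at 92.4 m is 32.632 m downgradient of the peak.
√(4πDt) = 37.16 m, giving peak height M/(n_e·A·√(4πDt)) = 2.84/(0.39 × 5.63 × 37.16) = 0.03481 kg/m³.
(x−vt)²/(4Dt) = (32.632)²/(4 × 0.0886 × 1240) = 2.423; exp(−2.423) = 0.08866.
C = 0.03481 × 0.08866 = 0.00309 kg/m³.

0.00309 kg/m³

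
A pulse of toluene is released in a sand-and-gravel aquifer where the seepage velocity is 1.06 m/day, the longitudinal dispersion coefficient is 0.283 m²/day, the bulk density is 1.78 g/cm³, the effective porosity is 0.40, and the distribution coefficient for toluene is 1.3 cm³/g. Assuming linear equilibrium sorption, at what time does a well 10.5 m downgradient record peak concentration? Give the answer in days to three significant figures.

65.5 days

Retardation factor R = 1 + ρ_b·K_d/n = 1 + 1.78 × 1.3/0.40 = 6.785.
Sorption retards both mechanisms: v_R = v/R = 0.1562 m/day, D_R = D/R = 0.04171 m²/day.
Peak time from v_R²t² + 2D_R t − x² = 0: t = (√(D_R² + v_R²x²) − D_R)/v_R².
√(D_R² + v_R²x²) = √(0.04171² + 0.1562² × 10.5²) = 1.641; v_R² = 0.02440.
t = (1.641 − 0.04171)/0.02440 = 65.5 days.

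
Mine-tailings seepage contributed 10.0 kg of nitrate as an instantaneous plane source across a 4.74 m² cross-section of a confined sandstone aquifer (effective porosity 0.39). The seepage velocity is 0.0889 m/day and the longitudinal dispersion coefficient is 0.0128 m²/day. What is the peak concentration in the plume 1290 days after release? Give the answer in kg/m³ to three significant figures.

The peak of an instantaneous 1D plume sits at x = vt; there the Gaussian factor is 1 and C_max = M/(n_e·A·√(4πDt)), where n_e·A is the pore area the mass is dissolved in.
√(4πDt) = √(4π × 0.0128 × 1290) = 14.40 m, so C_max = 10.0/(0.39 × 4.74 × 14.40) = 0.376 kg/m³.

0.376 kg/m³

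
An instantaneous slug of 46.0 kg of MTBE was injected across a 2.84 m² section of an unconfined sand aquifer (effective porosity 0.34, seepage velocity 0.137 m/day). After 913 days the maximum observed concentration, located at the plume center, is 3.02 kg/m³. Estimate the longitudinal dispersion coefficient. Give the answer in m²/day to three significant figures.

At the plume center C_max = M/(n_e·A·√(4πDt)), so D = M²/(4πt·(n_e·A·C_max)²).
n_e·A·C_max = 0.34 × 2.84 × 3.02 = 2.916 kg/m.
D = 46.0²/(4π × 913 × 2.916²) = 0.0217 m²/day.

0.0217 m²/day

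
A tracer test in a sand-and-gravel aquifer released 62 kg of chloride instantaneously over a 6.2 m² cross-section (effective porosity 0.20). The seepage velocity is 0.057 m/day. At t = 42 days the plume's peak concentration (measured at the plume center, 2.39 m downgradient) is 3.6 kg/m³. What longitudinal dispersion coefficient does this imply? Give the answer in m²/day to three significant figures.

0.365 m²/day

At the plume center C_max = M/(n_e·A·√(4πDt)), so D = M²/(4πt·(n_e·A·C_max)²).
n_e·A·C_max = 0.20 × 6.2 × 3.6 = 4.464 kg/m.
D = 62²/(4π × 42 × 4.464²) = 0.365 m²/day.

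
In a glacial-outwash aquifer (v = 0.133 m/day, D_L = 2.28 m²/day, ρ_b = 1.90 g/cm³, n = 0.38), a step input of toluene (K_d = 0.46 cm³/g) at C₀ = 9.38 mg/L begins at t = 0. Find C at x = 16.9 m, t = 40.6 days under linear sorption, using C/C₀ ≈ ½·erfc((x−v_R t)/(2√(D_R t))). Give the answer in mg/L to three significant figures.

Retardation factor R = 1 + ρ_b·K_d/n = 1 + 1.90 × 0.46/0.38 = 3.300.
Sorption retards both mechanisms: v_R = v/R = 0.04030 m/day, D_R = D/R = 0.6909 m²/day.
v_R·t = 0.04030 × 40.6 = 1.63618 m; 2√(D_R t) = 10.59 m; argument = (16.9 − 1.63618)/10.59 = 1.441.
C = C₀ × ½·erfc(1.441) = 9.38 × 0.02078 = 0.195 mg/L.

0.195 mg/L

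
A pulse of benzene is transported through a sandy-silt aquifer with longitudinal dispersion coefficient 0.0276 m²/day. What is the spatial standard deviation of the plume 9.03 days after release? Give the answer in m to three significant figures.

Dispersive spreading gives a Gaussian with σ² = 2Dt; advection only shifts the center.
σ = √(2 × 0.0276 × 9.03) = 0.706 m.

0.706 m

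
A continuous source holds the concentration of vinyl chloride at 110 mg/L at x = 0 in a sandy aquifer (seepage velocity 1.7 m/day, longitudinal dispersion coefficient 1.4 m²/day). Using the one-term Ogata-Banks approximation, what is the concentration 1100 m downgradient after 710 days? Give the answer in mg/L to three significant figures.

For a continuous step input, C/C₀ ≈ ½·erfc((x−vt)/(2√(Dt))).
vt = 1.7 × 710 = 1207 m and 2√(Dt) = 2√(1.4 × 710) = 63.06 m.
Argument (x−vt)/(2√(Dt)) = (1100 − 1207)/63.06 = -1.697; ½·erfc(-1.697) = 0.9918.
C = 110 × 0.9918 = 109 mg/L.

109 mg/L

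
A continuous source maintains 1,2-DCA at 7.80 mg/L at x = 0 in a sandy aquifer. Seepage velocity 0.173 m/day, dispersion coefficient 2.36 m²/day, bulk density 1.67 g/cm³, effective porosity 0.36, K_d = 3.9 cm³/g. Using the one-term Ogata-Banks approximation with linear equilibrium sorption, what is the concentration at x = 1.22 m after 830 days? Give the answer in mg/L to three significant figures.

Retardation factor R = 1 + ρ_b·K_d/n = 1 + 1.67 × 3.9/0.36 = 19.09.
Sorption retards both mechanisms: v_R = v/R = 0.009062 m/day, D_R = D/R = 0.1236 m²/day.
v_R·t = 0.009062 × 830 = 7.52146 m; 2√(D_R t) = 20.26 m; argument = (1.22 − 7.52146)/20.26 = -0.3110.
C = C₀ × ½·erfc(-0.3110) = 7.80 × 0.6700 = 5.23 mg/L.

5.23 mg/L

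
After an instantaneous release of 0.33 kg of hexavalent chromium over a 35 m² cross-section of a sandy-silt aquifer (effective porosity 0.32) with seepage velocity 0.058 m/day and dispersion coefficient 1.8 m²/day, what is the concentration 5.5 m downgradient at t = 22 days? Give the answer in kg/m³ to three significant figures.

0.00118 kg/m³

For an instantaneous plane source, C(x,t) = M/(n_e·A·√(4πDt)) · exp(−(x−vt)²/(4Dt)), with n_e·A the pore (flow) area.
Plume center vt = 0.058 × 22 = 1.276 m, so the well at 5.5 m is 4.224 m downgradient of the peak.
√(4πDt) = 22.31 m, giving peak height M/(n_e·A·√(4πDt)) = 0.33/(0.32 × 35 × 22.31) = 0.001321 kg/m³.
(x−vt)²/(4Dt) = (4.224)²/(4 × 1.8 × 22) = 0.1126; exp(−0.1126) = 0.8935.
C = 0.001321 × 0.8935 = 0.00118 kg/m³.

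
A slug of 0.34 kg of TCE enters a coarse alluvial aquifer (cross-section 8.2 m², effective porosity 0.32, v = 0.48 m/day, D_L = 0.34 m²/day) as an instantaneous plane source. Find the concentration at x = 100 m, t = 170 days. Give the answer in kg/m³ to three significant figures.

For an instantaneous plane source, C(x,t) = M/(n_e·A·√(4πDt)) · exp(−(x−vt)²/(4Dt)), with n_e·A the pore (flow) area.
Plume center vt = 0.48 × 170 = 81.6 m, so the well at 100 m is 18.4 m downgradient of the peak.
√(4πDt) = 26.95 m, giving peak height M/(n_e·A·√(4πDt)) = 0.34/(0.32 × 8.2 × 26.95) = 0.004808 kg/m³.
(x−vt)²/(4Dt) = (18.4)²/(4 × 0.34 × 170) = 1.464; exp(−1.464) = 0.2313.
C = 0.004808 × 0.2313 = 0.00111 kg/m³.

0.00111 kg/m³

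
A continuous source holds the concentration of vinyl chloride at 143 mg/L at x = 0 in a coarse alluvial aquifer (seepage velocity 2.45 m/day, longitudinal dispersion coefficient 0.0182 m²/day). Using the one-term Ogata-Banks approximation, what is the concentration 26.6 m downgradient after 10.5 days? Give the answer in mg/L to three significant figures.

11.2 mg/L

For a continuous step input, C/C₀ ≈ ½·erfc((x−vt)/(2√(Dt))).
vt = 2.45 × 10.5 = 25.725 m and 2√(Dt) = 2√(0.0182 × 10.5) = 0.8743 m.
Argument (x−vt)/(2√(Dt)) = (26.6 − 25.725)/0.8743 = 1.001; ½·erfc(1.001) = 0.07844.
C = 143 × 0.07844 = 11.2 mg/L.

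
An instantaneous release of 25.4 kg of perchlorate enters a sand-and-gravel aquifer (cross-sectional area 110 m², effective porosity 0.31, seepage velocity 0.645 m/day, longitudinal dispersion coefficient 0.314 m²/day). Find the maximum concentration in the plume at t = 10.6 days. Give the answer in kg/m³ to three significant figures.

The peak of an instantaneous 1D plume sits at x = vt; there the Gaussian factor is 1 and C_max = M/(n_e·A·√(4πDt)), where n_e·A is the pore area the mass is dissolved in.
√(4πDt) = √(4π × 0.314 × 10.6) = 6.467 m, so C_max = 25.4/(0.31 × 110 × 6.467) = 0.115 kg/m³.

0.115 kg/m³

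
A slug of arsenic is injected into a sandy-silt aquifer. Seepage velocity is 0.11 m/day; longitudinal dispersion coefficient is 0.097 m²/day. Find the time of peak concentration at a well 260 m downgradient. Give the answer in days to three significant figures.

2360 days

For the 1D instantaneous-source solution, setting ∂C/∂t = 0 at fixed x gives v²t² + 2Dt − x² = 0, so t = (√(D² + v²x²) − D)/v².
√(D² + v²x²) = √(0.097² + 0.11² × 260²) = 28.60; v² = 0.0121.
t = (28.60 − 0.097)/0.0121 = 2360 days (vs. the pure-advection estimate x/v = 2360 d).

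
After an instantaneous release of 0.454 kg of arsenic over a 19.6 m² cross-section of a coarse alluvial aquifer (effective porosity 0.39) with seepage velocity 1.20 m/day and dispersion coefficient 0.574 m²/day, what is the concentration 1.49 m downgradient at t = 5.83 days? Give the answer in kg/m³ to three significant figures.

0.000951 kg/m³

For an instantaneous plane source, C(x,t) = M/(n_e·A·√(4πDt)) · exp(−(x−vt)²/(4Dt)), with n_e·A the pore (flow) area.
Plume center vt = 1.20 × 5.83 = 6.996 m, so the well at 1.49 m is 5.506 m upgradient of the peak.
√(4πDt) = 6.485 m, giving peak height M/(n_e·A·√(4πDt)) = 0.454/(0.39 × 19.6 × 6.485) = 0.009159 kg/m³.
(x−vt)²/(4Dt) = (-5.506)²/(4 × 0.574 × 5.83) = 2.265; exp(−2.265) = 0.1038.
C = 0.009159 × 0.1038 = 0.000951 kg/m³.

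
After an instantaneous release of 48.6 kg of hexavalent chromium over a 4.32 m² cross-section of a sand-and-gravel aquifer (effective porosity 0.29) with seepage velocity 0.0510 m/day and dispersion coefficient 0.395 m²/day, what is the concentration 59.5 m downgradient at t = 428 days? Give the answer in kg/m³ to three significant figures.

For an instantaneous plane source, C(x,t) = M/(n_e·A·√(4πDt)) · exp(−(x−vt)²/(4Dt)), with n_e·A the pore (flow) area.
Plume center vt = 0.0510 × 428 = 21.828 m, so the well at 59.5 m is 37.672 m downgradient of the peak.
√(4πDt) = 46.09 m, giving peak height M/(n_e·A·√(4πDt)) = 48.6/(0.29 × 4.32 × 46.09) = 0.8417 kg/m³.
(x−vt)²/(4Dt) = (37.672)²/(4 × 0.395 × 428) = 2.099; exp(−2.099) = 0.1226.
C = 0.8417 × 0.1226 = 0.103 kg/m³.

0.103 kg/m³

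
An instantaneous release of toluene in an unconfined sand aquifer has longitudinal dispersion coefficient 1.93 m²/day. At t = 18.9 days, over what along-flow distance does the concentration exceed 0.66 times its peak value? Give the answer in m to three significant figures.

15.6 m

The plume is Gaussian with σ = √(2Dt) = √(2 × 1.93 × 18.9) = 8.541 m.
C/C_peak = exp(−Δx²/(2σ²)) = 0.66 ⇒ Δx = σ·√(−2 ln 0.66) = 8.541 × 0.9116 = 7.786 m.
Width = 2Δx = 15.6 m.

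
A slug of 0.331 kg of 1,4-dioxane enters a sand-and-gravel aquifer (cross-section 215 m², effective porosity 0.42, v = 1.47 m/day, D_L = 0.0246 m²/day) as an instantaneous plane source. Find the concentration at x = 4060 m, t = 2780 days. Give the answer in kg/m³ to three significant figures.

For an instantaneous plane source, C(x,t) = M/(n_e·A·√(4πDt)) · exp(−(x−vt)²/(4Dt)), with n_e·A the pore (flow) area.
Plume center vt = 1.47 × 2780 = 4086.6 m, so the well at 4060 m is 26.6 m upgradient of the peak.
√(4πDt) = 29.32 m, giving peak height M/(n_e·A·√(4πDt)) = 0.331/(0.42 × 215 × 29.32) = 0.0001250 kg/m³.
(x−vt)²/(4Dt) = (-26.6)²/(4 × 0.0246 × 2780) = 2.587; exp(−2.587) = 0.07525.
C = 0.0001250 × 0.07525 = 9.41e-06 kg/m³.

9.41e-06 kg/m³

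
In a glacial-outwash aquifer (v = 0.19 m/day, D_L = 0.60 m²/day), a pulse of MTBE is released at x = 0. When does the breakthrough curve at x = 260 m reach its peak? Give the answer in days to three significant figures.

For the 1D instantaneous-source solution, setting ∂C/∂t = 0 at fixed x gives v²t² + 2Dt − x² = 0, so t = (√(D² + v²x²) − D)/v².
√(D² + v²x²) = √(0.60² + 0.19² × 260²) = 49.40; v² = 0.0361.
t = (49.40 − 0.60)/0.0361 = 1350 days (vs. the pure-advection estimate x/v = 1370 d).

1350 days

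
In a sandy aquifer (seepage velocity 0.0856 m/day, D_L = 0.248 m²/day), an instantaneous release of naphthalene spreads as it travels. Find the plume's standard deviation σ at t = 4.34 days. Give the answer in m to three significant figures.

1.47 m

Dispersive spreading gives a Gaussian with σ² = 2Dt; advection only shifts the center.
σ = √(2 × 0.248 × 4.34) = 1.47 m.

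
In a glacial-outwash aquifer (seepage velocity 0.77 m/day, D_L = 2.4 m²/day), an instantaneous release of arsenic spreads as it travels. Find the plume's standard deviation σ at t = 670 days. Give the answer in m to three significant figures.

56.7 m

Dispersive spreading gives a Gaussian with σ² = 2Dt; advection only shifts the center.
σ = √(2 × 2.4 × 670) = 56.7 m.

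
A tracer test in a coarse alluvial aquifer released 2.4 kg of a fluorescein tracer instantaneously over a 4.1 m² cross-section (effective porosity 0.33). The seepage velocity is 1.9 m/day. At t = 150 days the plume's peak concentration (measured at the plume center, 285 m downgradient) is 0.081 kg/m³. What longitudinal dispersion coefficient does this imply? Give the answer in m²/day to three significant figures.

0.254 m²/day

At the plume center C_max = M/(n_e·A·√(4πDt)), so D = M²/(4πt·(n_e·A·C_max)²).
n_e·A·C_max = 0.33 × 4.1 × 0.081 = 0.1096 kg/m.
D = 2.4²/(4π × 150 × 0.1096²) = 0.254 m²/day.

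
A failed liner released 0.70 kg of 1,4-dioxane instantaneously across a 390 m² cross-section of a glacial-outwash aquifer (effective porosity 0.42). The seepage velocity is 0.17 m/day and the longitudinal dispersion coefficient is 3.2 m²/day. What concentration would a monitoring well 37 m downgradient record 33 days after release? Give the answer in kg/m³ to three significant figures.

For an instantaneous plane source, C(x,t) = M/(n_e·A·√(4πDt)) · exp(−(x−vt)²/(4Dt)), with n_e·A the pore (flow) area.
Plume center vt = 0.17 × 33 = 5.61 m, so the well at 37 m is 31.39 m downgradient of the peak.
√(4πDt) = 36.43 m, giving peak height M/(n_e·A·√(4πDt)) = 0.70/(0.42 × 390 × 36.43) = 0.0001173 kg/m³.
(x−vt)²/(4Dt) = (31.39)²/(4 × 3.2 × 33) = 2.333; exp(−2.333) = 0.09700.
C = 0.0001173 × 0.09700 = 1.14e-05 kg/m³.

1.14e-05 kg/m³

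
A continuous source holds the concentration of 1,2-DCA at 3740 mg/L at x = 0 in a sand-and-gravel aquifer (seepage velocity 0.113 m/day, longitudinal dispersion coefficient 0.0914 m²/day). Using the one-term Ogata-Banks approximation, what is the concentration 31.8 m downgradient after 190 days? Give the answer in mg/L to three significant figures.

149 mg/L

For a continuous step input, C/C₀ ≈ ½·erfc((x−vt)/(2√(Dt))).
vt = 0.113 × 190 = 21.47 m and 2√(Dt) = 2√(0.0914 × 190) = 8.335 m.
Argument (x−vt)/(2√(Dt)) = (31.8 − 21.47)/8.335 = 1.239; ½·erfc(1.239) = 0.03987.
C = 3740 × 0.03987 = 149 mg/L.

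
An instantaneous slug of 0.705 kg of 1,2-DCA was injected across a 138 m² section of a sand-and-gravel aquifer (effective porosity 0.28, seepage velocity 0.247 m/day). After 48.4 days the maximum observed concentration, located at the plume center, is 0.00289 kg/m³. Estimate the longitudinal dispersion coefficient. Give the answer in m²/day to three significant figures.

At the plume center C_max = M/(n_e·A·√(4πDt)), so D = M²/(4πt·(n_e·A·C_max)²).
n_e·A·C_max = 0.28 × 138 × 0.00289 = 0.1117 kg/m.
D = 0.705²/(4π × 48.4 × 0.1117²) = 0.0655 m²/day.

0.0655 m²/day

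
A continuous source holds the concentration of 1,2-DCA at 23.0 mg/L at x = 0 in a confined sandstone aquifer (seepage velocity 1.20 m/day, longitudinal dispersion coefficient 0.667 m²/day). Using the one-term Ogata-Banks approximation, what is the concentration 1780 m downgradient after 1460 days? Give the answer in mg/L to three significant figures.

For a continuous step input, C/C₀ ≈ ½·erfc((x−vt)/(2√(Dt))).
vt = 1.20 × 1460 = 1752 m and 2√(Dt) = 2√(0.667 × 1460) = 62.41 m.
Argument (x−vt)/(2√(Dt)) = (1780 − 1752)/62.41 = 0.4486; ½·erfc(0.4486) = 0.2629.
C = 23.0 × 0.2629 = 6.05 mg/L.

6.05 mg/L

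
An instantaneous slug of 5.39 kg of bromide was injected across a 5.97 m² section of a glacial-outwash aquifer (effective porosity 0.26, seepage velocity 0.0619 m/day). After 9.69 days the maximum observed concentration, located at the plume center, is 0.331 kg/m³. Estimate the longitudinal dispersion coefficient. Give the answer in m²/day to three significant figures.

At the plume center C_max = M/(n_e·A·√(4πDt)), so D = M²/(4πt·(n_e·A·C_max)²).
n_e·A·C_max = 0.26 × 5.97 × 0.331 = 0.5138 kg/m.
D = 5.39²/(4π × 9.69 × 0.5138²) = 0.904 m²/day.

0.904 m²/day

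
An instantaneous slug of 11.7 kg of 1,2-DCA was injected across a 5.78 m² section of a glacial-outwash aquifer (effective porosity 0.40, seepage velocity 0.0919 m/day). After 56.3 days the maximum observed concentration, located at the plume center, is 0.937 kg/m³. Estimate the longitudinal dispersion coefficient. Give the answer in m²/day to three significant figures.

At the plume center C_max = M/(n_e·A·√(4πDt)), so D = M²/(4πt·(n_e·A·C_max)²).
n_e·A·C_max = 0.40 × 5.78 × 0.937 = 2.166 kg/m.
D = 11.7²/(4π × 56.3 × 2.166²) = 0.0412 m²/day.

0.0412 m²/day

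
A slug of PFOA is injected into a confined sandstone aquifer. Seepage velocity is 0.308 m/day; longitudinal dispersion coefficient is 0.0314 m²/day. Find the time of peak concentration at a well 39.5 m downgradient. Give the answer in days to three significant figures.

For the 1D instantaneous-source solution, setting ∂C/∂t = 0 at fixed x gives v²t² + 2Dt − x² = 0, so t = (√(D² + v²x²) − D)/v².
√(D² + v²x²) = √(0.0314² + 0.308² × 39.5²) = 12.17; v² = 0.094864.
t = (12.17 − 0.0314)/0.094864 = 128 days (vs. the pure-advection estimate x/v = 128 d).

128 days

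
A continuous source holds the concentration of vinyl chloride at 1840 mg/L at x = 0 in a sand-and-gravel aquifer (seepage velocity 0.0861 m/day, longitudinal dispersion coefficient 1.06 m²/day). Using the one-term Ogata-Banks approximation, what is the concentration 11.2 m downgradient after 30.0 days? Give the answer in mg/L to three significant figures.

258 mg/L

For a continuous step input, C/C₀ ≈ ½·erfc((x−vt)/(2√(Dt))).
vt = 0.0861 × 30.0 = 2.583 m and 2√(Dt) = 2√(1.06 × 30.0) = 11.28 m.
Argument (x−vt)/(2√(Dt)) = (11.2 − 2.583)/11.28 = 0.7639; ½·erfc(0.7639) = 0.1400.
C = 1840 × 0.1400 = 258 mg/L.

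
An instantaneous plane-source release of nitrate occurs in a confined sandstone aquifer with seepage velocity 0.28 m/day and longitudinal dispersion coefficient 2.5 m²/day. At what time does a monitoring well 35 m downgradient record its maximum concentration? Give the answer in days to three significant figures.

For the 1D instantaneous-source solution, setting ∂C/∂t = 0 at fixed x gives v²t² + 2Dt − x² = 0, so t = (√(D² + v²x²) − D)/v².
√(D² + v²x²) = √(2.5² + 0.28² × 35²) = 10.11; v² = 0.0784.
t = (10.11 − 2.5)/0.0784 = 97.1 days (vs. the pure-advection estimate x/v = 125 d).

97.1 days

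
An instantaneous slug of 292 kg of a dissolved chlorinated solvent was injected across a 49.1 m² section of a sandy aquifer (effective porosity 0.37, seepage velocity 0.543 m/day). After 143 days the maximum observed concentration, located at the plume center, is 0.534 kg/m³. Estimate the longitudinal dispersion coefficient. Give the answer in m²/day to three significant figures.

0.504 m²/day

At the plume center C_max = M/(n_e·A·√(4πDt)), so D = M²/(4πt·(n_e·A·C_max)²).
n_e·A·C_max = 0.37 × 49.1 × 0.534 = 9.701 kg/m.
D = 292²/(4π × 143 × 9.701²) = 0.504 m²/day.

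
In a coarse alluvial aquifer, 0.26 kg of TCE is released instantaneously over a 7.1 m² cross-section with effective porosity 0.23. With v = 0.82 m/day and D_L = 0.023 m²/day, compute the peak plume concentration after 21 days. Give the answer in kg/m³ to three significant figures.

0.0646 kg/m³

The peak of an instantaneous 1D plume sits at x = vt; there the Gaussian factor is 1 and C_max = M/(n_e·A·√(4πDt)), where n_e·A is the pore area the mass is dissolved in.
√(4πDt) = √(4π × 0.023 × 21) = 2.464 m, so C_max = 0.26/(0.23 × 7.1 × 2.464) = 0.0646 kg/m³.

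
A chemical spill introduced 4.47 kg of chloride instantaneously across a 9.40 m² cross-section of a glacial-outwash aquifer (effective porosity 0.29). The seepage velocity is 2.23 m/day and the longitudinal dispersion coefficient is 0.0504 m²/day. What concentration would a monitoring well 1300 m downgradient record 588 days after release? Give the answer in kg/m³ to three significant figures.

0.0293 kg/m³

For an instantaneous plane source, C(x,t) = M/(n_e·A·√(4πDt)) · exp(−(x−vt)²/(4Dt)), with n_e·A the pore (flow) area.
Plume center vt = 2.23 × 588 = 1311.24 m, so the well at 1300 m is 11.24 m upgradient of the peak.
√(4πDt) = 19.30 m, giving peak height M/(n_e·A·√(4πDt)) = 4.47/(0.29 × 9.40 × 19.30) = 0.08496 kg/m³.
(x−vt)²/(4Dt) = (-11.24)²/(4 × 0.0504 × 588) = 1.066; exp(−1.066) = 0.3444.
C = 0.08496 × 0.3444 = 0.0293 kg/m³.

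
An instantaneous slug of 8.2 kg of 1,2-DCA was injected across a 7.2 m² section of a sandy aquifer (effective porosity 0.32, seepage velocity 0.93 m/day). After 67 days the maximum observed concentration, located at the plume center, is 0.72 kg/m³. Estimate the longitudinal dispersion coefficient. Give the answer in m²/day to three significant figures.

At the plume center C_max = M/(n_e·A·√(4πDt)), so D = M²/(4πt·(n_e·A·C_max)²).
n_e·A·C_max = 0.32 × 7.2 × 0.72 = 1.659 kg/m.
D = 8.2²/(4π × 67 × 1.659²) = 0.0290 m²/day.

0.0290 m²/day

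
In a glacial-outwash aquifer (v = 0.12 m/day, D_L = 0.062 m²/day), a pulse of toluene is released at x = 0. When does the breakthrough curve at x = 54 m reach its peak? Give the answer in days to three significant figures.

446 days

For the 1D instantaneous-source solution, setting ∂C/∂t = 0 at fixed x gives v²t² + 2Dt − x² = 0, so t = (√(D² + v²x²) − D)/v².
√(D² + v²x²) = √(0.062² + 0.12² × 54²) = 6.480; v² = 0.0144.
t = (6.480 − 0.062)/0.0144 = 446 days (vs. the pure-advection estimate x/v = 450 d).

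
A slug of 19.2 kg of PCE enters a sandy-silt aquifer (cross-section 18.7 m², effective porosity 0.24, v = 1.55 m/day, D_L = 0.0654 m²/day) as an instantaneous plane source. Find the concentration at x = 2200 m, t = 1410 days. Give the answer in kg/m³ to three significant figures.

0.0711 kg/m³

For an instantaneous plane source, C(x,t) = M/(n_e·A·√(4πDt)) · exp(−(x−vt)²/(4Dt)), with n_e·A the pore (flow) area.
Plume center vt = 1.55 × 1410 = 2185.5 m, so the well at 2200 m is 14.5 m downgradient of the peak.
√(4πDt) = 34.04 m, giving peak height M/(n_e·A·√(4πDt)) = 19.2/(0.24 × 18.7 × 34.04) = 0.1257 kg/m³.
(x−vt)²/(4Dt) = (14.5)²/(4 × 0.0654 × 1410) = 0.5700; exp(−0.5700) = 0.5655.
C = 0.1257 × 0.5655 = 0.0711 kg/m³.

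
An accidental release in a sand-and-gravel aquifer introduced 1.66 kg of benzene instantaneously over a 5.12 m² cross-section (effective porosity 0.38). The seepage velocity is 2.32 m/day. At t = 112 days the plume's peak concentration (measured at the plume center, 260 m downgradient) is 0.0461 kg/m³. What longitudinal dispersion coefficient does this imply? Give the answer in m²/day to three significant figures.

0.243 m²/day

At the plume center C_max = M/(n_e·A·√(4πDt)), so D = M²/(4πt·(n_e·A·C_max)²).
n_e·A·C_max = 0.38 × 5.12 × 0.0461 = 0.08969 kg/m.
D = 1.66²/(4π × 112 × 0.08969²) = 0.243 m²/day.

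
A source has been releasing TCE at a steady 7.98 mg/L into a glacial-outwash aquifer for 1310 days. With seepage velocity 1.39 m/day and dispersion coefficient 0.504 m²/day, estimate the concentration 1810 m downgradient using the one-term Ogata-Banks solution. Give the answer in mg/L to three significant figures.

For a continuous step input, C/C₀ ≈ ½·erfc((x−vt)/(2√(Dt))).
vt = 1.39 × 1310 = 1820.9 m and 2√(Dt) = 2√(0.504 × 1310) = 51.39 m.
Argument (x−vt)/(2√(Dt)) = (1810 − 1820.9)/51.39 = -0.2121; ½·erfc(-0.2121) = 0.6179.
C = 7.98 × 0.6179 = 4.93 mg/L.

4.93 mg/L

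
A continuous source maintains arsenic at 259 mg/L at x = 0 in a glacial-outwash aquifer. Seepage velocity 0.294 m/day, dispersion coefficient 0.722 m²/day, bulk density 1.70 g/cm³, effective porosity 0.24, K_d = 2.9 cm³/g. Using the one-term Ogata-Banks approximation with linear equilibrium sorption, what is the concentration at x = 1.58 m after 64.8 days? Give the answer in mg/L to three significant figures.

Retardation factor R = 1 + ρ_b·K_d/n = 1 + 1.70 × 2.9/0.24 = 21.54.
Sorption retards both mechanisms: v_R = v/R = 0.01365 m/day, D_R = D/R = 0.03352 m²/day.
v_R·t = 0.01365 × 64.8 = 0.88452 m; 2√(D_R t) = 2.948 m; argument = (1.58 − 0.88452)/2.948 = 0.2359.
C = C₀ × ½·erfc(0.2359) = 259 × 0.3693 = 95.6 mg/L.

95.6 mg/L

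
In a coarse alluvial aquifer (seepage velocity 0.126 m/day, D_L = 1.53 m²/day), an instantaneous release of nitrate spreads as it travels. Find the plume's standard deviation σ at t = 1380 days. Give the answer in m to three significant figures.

65.0 m

Dispersive spreading gives a Gaussian with σ² = 2Dt; advection only shifts the center.
σ = √(2 × 1.53 × 1380) = 65.0 m.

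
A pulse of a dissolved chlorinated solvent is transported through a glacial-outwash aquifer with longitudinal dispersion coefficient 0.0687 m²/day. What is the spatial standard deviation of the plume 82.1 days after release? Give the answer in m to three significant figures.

3.36 m

Dispersive spreading gives a Gaussian with σ² = 2Dt; advection only shifts the center.
σ = √(2 × 0.0687 × 82.1) = 3.36 m.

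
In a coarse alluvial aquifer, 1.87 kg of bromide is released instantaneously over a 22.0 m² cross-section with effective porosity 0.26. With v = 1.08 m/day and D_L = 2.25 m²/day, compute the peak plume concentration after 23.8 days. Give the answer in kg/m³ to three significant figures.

The peak of an instantaneous 1D plume sits at x = vt; there the Gaussian factor is 1 and C_max = M/(n_e·A·√(4πDt)), where n_e·A is the pore area the mass is dissolved in.
√(4πDt) = √(4π × 2.25 × 23.8) = 25.94 m, so C_max = 1.87/(0.26 × 22.0 × 25.94) = 0.0126 kg/m³.

0.0126 kg/m³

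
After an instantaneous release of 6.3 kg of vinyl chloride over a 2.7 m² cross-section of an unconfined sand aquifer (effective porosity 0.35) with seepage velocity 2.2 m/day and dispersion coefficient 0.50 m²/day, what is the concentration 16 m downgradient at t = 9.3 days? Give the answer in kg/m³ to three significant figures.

0.299 kg/m³

For an instantaneous plane source, C(x,t) = M/(n_e·A·√(4πDt)) · exp(−(x−vt)²/(4Dt)), with n_e·A the pore (flow) area.
Plume center vt = 2.2 × 9.3 = 20.46 m, so the well at 16 m is 4.46 m upgradient of the peak.
√(4πDt) = 7.644 m, giving peak height M/(n_e·A·√(4πDt)) = 6.3/(0.35 × 2.7 × 7.644) = 0.8721 kg/m³.
(x−vt)²/(4Dt) = (-4.46)²/(4 × 0.50 × 9.3) = 1.069; exp(−1.069) = 0.3434.
C = 0.8721 × 0.3434 = 0.299 kg/m³.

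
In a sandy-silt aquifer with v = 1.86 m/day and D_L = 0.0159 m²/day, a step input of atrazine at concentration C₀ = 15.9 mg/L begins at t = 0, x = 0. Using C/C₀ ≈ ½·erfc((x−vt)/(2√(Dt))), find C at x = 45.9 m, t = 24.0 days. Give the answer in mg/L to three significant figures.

1.19 mg/L

For a continuous step input, C/C₀ ≈ ½·erfc((x−vt)/(2√(Dt))).
vt = 1.86 × 24.0 = 44.64 m and 2√(Dt) = 2√(0.0159 × 24.0) = 1.235 m.
Argument (x−vt)/(2√(Dt)) = (45.9 − 44.64)/1.235 = 1.020; ½·erfc(1.020) = 0.07458.
C = 15.9 × 0.07458 = 1.19 mg/L.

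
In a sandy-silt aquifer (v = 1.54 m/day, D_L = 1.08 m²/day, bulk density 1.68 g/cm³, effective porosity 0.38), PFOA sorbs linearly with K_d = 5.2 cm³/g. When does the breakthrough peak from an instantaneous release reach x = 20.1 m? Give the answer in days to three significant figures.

Retardation factor R = 1 + ρ_b·K_d/n = 1 + 1.68 × 5.2/0.38 = 23.99.
Sorption retards both mechanisms: v_R = v/R = 0.06419 m/day, D_R = D/R = 0.04502 m²/day.
Peak time from v_R²t² + 2D_R t − x² = 0: t = (√(D_R² + v_R²x²) − D_R)/v_R².
√(D_R² + v_R²x²) = √(0.04502² + 0.06419² × 20.1²) = 1.291; v_R² = 0.004120.
t = (1.291 − 0.04502)/0.004120 = 302 days.

302 days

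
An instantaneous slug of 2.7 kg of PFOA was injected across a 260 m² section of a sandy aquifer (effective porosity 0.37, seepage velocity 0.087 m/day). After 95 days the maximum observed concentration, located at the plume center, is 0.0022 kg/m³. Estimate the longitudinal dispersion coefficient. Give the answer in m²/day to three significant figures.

At the plume center C_max = M/(n_e·A·√(4πDt)), so D = M²/(4πt·(n_e·A·C_max)²).
n_e·A·C_max = 0.37 × 260 × 0.0022 = 0.2116 kg/m.
D = 2.7²/(4π × 95 × 0.2116²) = 0.136 m²/day.

0.136 m²/day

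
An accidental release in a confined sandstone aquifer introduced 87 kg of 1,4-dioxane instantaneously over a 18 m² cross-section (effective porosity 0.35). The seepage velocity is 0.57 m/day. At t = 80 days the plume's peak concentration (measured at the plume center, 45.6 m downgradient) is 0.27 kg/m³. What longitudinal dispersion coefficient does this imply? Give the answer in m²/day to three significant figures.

2.60 m²/day

At the plume center C_max = M/(n_e·A·√(4πDt)), so D = M²/(4πt·(n_e·A·C_max)²).
n_e·A·C_max = 0.35 × 18 × 0.27 = 1.701 kg/m.
D = 87²/(4π × 80 × 1.701²) = 2.60 m²/day.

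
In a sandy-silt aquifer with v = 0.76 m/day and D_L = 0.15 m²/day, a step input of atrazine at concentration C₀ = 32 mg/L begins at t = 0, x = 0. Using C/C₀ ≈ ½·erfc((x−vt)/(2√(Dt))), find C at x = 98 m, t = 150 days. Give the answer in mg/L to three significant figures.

For a continuous step input, C/C₀ ≈ ½·erfc((x−vt)/(2√(Dt))).
vt = 0.76 × 150 = 114 m and 2√(Dt) = 2√(0.15 × 150) = 9.487 m.
Argument (x−vt)/(2√(Dt)) = (98 − 114)/9.487 = -1.687; ½·erfc(-1.687) = 0.9915.
C = 32 × 0.9915 = 31.7 mg/L.

31.7 mg/L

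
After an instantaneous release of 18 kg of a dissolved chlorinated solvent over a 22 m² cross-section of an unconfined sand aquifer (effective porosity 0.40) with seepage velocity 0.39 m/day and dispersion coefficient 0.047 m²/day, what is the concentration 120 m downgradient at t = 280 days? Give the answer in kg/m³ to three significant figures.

For an instantaneous plane source, C(x,t) = M/(n_e·A·√(4πDt)) · exp(−(x−vt)²/(4Dt)), with n_e·A the pore (flow) area.
Plume center vt = 0.39 × 280 = 109.2 m, so the well at 120 m is 10.8 m downgradient of the peak.
√(4πDt) = 12.86 m, giving peak height M/(n_e·A·√(4πDt)) = 18/(0.40 × 22 × 12.86) = 0.1591 kg/m³.
(x−vt)²/(4Dt) = (10.8)²/(4 × 0.047 × 280) = 2.216; exp(−2.216) = 0.1090.
C = 0.1591 × 0.1090 = 0.0173 kg/m³.

0.0173 kg/m³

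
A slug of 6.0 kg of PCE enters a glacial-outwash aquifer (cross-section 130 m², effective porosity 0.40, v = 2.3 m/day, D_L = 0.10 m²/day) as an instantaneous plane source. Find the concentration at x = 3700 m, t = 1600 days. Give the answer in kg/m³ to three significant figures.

For an instantaneous plane source, C(x,t) = M/(n_e·A·√(4πDt)) · exp(−(x−vt)²/(4Dt)), with n_e·A the pore (flow) area.
Plume center vt = 2.3 × 1600 = 3680 m, so the well at 3700 m is 20 m downgradient of the peak.
√(4πDt) = 44.84 m, giving peak height M/(n_e·A·√(4πDt)) = 6.0/(0.40 × 130 × 44.84) = 0.002573 kg/m³.
(x−vt)²/(4Dt) = (20)²/(4 × 0.10 × 1600) = 0.6250; exp(−0.6250) = 0.5353.
C = 0.002573 × 0.5353 = 0.00138 kg/m³.

0.00138 kg/m³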